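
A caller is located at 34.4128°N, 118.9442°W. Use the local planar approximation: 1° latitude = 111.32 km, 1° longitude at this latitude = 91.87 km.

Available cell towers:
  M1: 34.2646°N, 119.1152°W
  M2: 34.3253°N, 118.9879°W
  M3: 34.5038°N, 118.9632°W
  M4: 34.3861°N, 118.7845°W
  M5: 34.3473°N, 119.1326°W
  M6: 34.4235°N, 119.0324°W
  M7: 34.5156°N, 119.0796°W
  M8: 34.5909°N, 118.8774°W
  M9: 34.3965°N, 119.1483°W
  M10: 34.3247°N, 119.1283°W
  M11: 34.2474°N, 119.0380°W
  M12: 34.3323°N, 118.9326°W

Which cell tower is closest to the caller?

Distances from 34.4128°N, 118.9442°W:
M1: 22.7809 km
M2: 10.5354 km
M3: 10.2794 km
M4: 14.9697 km
M5: 18.7815 km
M6: 8.1900 km
M7: 16.9024 km
M8: 20.7542 km
M9: 18.8383 km
M10: 19.5510 km
M11: 20.3291 km
M12: 9.0244 km
Minimum: M6 at 8.1900 km.

M6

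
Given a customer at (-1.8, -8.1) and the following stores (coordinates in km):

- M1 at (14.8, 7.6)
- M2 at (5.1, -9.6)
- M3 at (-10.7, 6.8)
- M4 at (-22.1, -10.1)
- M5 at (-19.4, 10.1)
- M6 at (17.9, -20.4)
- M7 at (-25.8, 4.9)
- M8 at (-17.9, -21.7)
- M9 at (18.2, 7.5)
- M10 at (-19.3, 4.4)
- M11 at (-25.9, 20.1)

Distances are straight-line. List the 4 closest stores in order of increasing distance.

M2, M3, M4, M8

Distances from (-1.8, -8.1):
M1: 22.8 km
M2: 7.1 km
M3: 17.4 km
M4: 20.4 km
M5: 25.3 km
M6: 23.2 km
M7: 27.3 km
M8: 21.1 km
M9: 25.4 km
M10: 21.5 km
M11: 37.1 km
Sorted: M2 (7.1 km) < M3 (17.4 km) < M4 (20.4 km) < M8 (21.1 km) < M10 (21.5 km) < M1 (22.8 km) < …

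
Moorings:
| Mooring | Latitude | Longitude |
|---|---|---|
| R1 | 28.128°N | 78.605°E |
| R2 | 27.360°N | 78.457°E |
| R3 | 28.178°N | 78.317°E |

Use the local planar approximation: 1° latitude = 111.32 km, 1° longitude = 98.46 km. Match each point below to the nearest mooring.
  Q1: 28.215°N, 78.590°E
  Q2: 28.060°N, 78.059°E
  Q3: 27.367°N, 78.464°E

Q1 at 28.215°N, 78.590°E:
  R1: 9.797 km
  R2: 96.075 km
  R3: 27.193 km
  → nearest: R1 (9.797 km)
Q2 at 28.060°N, 78.059°E:
  R1: 54.289 km
  R2: 87.223 km
  R3: 28.598 km
  → nearest: R3 (28.598 km)
Q3 at 27.367°N, 78.464°E:
  R1: 85.845 km
  R2: 1.040 km
  R3: 91.433 km
  → nearest: R2 (1.040 km)

Q1→R1; Q2→R3; Q3→R2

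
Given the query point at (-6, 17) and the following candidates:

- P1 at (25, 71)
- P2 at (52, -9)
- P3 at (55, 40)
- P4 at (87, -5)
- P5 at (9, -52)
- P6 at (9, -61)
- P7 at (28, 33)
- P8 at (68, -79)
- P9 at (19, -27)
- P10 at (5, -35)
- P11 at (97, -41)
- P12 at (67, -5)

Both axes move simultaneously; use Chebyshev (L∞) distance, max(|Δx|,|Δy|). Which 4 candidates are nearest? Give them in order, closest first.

Distances from (-6, 17):
P1: 54
P2: 58
P3: 61
P4: 93
P5: 69
P6: 78
P7: 34
P8: 96
P9: 44
P10: 52
P11: 103
P12: 73
Sorted: P7 (34) < P9 (44) < P10 (52) < P1 (54) < P2 (58) < P3 (61) < …

P7, P9, P10, P1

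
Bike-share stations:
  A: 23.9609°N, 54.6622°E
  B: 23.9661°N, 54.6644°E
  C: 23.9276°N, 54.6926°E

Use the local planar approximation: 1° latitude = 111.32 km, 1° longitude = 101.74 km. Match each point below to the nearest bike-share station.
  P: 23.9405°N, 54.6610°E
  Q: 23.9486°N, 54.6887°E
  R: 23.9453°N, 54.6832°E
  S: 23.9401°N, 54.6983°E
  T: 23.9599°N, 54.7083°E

P at 23.9405°N, 54.6610°E:
  A: √((0.0204·111.32)² + (0.0012·101.74)²) = √(5.157114 + 0.014905) = 2.2742 km
  B: √((0.0256·111.32)² + (0.0034·101.74)²) = √(8.121314 + 0.119658) = 2.8707 km
  C: √((-0.0129·111.32)² + (0.0316·101.74)²) = √(2.062176 + 10.336122) = 3.5211 km
  → nearest: A (2.2742 km)
Q at 23.9486°N, 54.6887°E:
  A: √((0.0123·111.32)² + (-0.0265·101.74)²) = √(1.874807 + 7.269009) = 3.0239 km
  B: √((0.0175·111.32)² + (-0.0243·101.74)²) = √(3.795094 + 6.112178) = 3.1476 km
  C: √((-0.0210·111.32)² + (0.0039·101.74)²) = √(5.464935 + 0.157439) = 2.3712 km
  → nearest: C (2.3712 km)
R at 23.9453°N, 54.6832°E:
  A: √((0.0156·111.32)² + (-0.0210·101.74)²) = √(3.015752 + 4.564803) = 2.7533 km
  B: √((0.0208·111.32)² + (-0.0188·101.74)²) = √(5.361336 + 3.658467) = 3.0033 km
  C: √((-0.0177·111.32)² + (0.0094·101.74)²) = √(3.882334 + 0.914617) = 2.1902 km
  → nearest: C (2.1902 km)
S at 23.9401°N, 54.6983°E:
  A: √((0.0208·111.32)² + (-0.0361·101.74)²) = √(5.361336 + 13.489563) = 4.3418 km
  B: √((0.0260·111.32)² + (-0.0339·101.74)²) = √(8.377088 + 11.895504) = 4.5025 km
  C: √((-0.0125·111.32)² + (-0.0057·101.74)²) = √(1.936272 + 0.336305) = 1.5075 km
  → nearest: C (1.5075 km)
T at 23.9599°N, 54.7083°E:
  A: √((0.0010·111.32)² + (-0.0461·101.74)²) = √(0.012392 + 21.998107) = 4.6915 km
  B: √((0.0062·111.32)² + (-0.0439·101.74)²) = √(0.476354 + 19.948604) = 4.5194 km
  C: √((-0.0323·111.32)² + (-0.0157·101.74)²) = √(12.928598 + 2.551425) = 3.9345 km
  → nearest: C (3.9345 km)

P→A; Q→C; R→C; S→C; T→C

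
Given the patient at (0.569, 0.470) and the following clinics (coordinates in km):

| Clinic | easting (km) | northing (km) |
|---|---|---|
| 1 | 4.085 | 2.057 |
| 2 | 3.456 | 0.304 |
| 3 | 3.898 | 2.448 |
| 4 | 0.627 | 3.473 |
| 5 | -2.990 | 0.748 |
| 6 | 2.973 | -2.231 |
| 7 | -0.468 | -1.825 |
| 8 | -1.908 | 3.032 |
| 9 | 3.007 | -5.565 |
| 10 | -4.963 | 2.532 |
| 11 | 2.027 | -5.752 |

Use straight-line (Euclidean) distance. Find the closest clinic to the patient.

Distances from (0.569, 0.470):
1: √((3.516)² + (1.587)²) = √(12.36226 + 2.51857) = 3.858 km
2: √((2.887)² + (-0.166)²) = √(8.33477 + 0.02756) = 2.892 km
3: √((3.329)² + (1.978)²) = √(11.08224 + 3.91248) = 3.872 km
4: √((0.058)² + (3.003)²) = √(0.00336 + 9.01801) = 3.004 km
5: √((-3.559)² + (0.278)²) = √(12.66648 + 0.07728) = 3.570 km
6: √((2.404)² + (-2.701)²) = √(5.77922 + 7.29540) = 3.616 km
7: √((-1.037)² + (-2.295)²) = √(1.07537 + 5.26702) = 2.518 km
8: √((-2.477)² + (2.562)²) = √(6.13553 + 6.56384) = 3.564 km
9: √((2.438)² + (-6.035)²) = √(5.94384 + 36.42122) = 6.509 km
10: √((-5.532)² + (2.062)²) = √(30.60302 + 4.25184) = 5.904 km
11: √((1.458)² + (-6.222)²) = √(2.12576 + 38.71328) = 6.391 km
Minimum: 7 at 2.518 km.

7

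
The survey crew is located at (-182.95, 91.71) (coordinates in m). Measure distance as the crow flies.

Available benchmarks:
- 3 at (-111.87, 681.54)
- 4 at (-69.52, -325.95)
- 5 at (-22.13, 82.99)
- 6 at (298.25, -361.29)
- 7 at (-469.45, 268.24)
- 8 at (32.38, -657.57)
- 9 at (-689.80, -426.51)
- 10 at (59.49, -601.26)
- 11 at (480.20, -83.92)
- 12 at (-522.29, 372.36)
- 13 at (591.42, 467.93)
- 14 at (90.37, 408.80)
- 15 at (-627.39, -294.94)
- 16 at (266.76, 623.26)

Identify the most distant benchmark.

Distances from (-182.95, 91.71):
3: √((71.08)² + (589.83)²) = √(5052.3664 + 347899.4289) = 594.10 m
4: √((113.43)² + (-417.66)²) = √(12866.3649 + 174439.8756) = 432.79 m
5: √((160.82)² + (-8.72)²) = √(25863.0724 + 76.0384) = 161.06 m
6: √((481.20)² + (-453.00)²) = √(231553.4400 + 205209.0000) = 660.88 m
7: √((-286.50)² + (176.53)²) = √(82082.2500 + 31162.8409) = 336.52 m
8: √((215.33)² + (-749.28)²) = √(46367.0089 + 561420.5184) = 779.61 m
9: √((-506.85)² + (-518.22)²) = √(256896.9225 + 268551.9684) = 724.88 m
10: √((242.44)² + (-692.97)²) = √(58777.1536 + 480207.4209) = 734.16 m
11: √((663.15)² + (-175.63)²) = √(439767.9225 + 30845.8969) = 686.01 m
12: √((-339.34)² + (280.65)²) = √(115151.6356 + 78764.4225) = 440.36 m
13: √((774.37)² + (376.22)²) = √(599648.8969 + 141541.4884) = 860.92 m
14: √((273.32)² + (317.09)²) = √(74703.8224 + 100546.0681) = 418.63 m
15: √((-444.44)² + (-386.65)²) = √(197526.9136 + 149498.2225) = 589.09 m
16: √((449.71)² + (531.55)²) = √(202239.0841 + 282545.4025) = 696.26 m
Maximum: 13 at 860.92 m.

13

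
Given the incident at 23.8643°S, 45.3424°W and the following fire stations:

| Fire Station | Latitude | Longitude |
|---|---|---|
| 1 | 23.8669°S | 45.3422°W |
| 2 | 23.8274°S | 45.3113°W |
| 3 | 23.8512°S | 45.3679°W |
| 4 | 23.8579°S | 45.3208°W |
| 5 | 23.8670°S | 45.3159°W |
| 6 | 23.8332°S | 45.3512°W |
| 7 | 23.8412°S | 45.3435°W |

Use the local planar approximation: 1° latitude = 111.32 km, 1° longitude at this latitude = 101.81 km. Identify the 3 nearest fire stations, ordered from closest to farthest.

1, 4, 7

Distances from 23.8643°S, 45.3424°W:
1: √((-0.0026·111.32)² + (0.0002·101.81)²) = √(0.083771 + 0.000415) = 0.2901 km
2: √((0.0369·111.32)² + (0.0311·101.81)²) = √(16.873265 + 10.025399) = 5.1864 km
3: √((0.0131·111.32)² + (-0.0255·101.81)²) = √(2.126616 + 6.740021) = 2.9777 km
4: √((0.0064·111.32)² + (0.0216·101.81)²) = √(0.507582 + 4.836023) = 2.3116 km
5: √((-0.0027·111.32)² + (0.0265·101.81)²) = √(0.090339 + 7.279015) = 2.7147 km
6: √((0.0311·111.32)² + (-0.0088·101.81)²) = √(11.985804 + 0.802687) = 3.5761 km
7: √((0.0231·111.32)² + (-0.0011·101.81)²) = √(6.612571 + 0.012542) = 2.5739 km
Sorted: 1 (0.2901 km) < 4 (2.3116 km) < 7 (2.5739 km) < 5 (2.7147 km) < 3 (2.9777 km) < …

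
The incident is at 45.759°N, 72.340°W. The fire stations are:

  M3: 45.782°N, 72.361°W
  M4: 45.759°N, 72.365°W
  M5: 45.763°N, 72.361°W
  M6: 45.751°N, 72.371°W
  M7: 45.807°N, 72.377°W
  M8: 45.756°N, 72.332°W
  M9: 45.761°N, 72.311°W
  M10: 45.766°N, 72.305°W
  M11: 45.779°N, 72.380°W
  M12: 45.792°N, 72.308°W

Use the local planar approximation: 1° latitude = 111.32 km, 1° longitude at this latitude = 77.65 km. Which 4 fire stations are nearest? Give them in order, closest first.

M8, M5, M4, M9

Distances from 45.759°N, 72.340°W:
M3: √((0.023·111.32)² + (-0.021·77.65)²) = √(6.55544 + 2.65902) = 3.036 km
M4: √((0.000·111.32)² + (-0.025·77.65)²) = √(0.00000 + 3.76845) = 1.941 km
M5: √((0.004·111.32)² + (-0.021·77.65)²) = √(0.19827 + 2.65902) = 1.690 km
M6: √((-0.008·111.32)² + (-0.031·77.65)²) = √(0.79310 + 5.79437) = 2.567 km
M7: √((0.048·111.32)² + (-0.037·77.65)²) = √(28.55150 + 8.25442) = 6.067 km
M8: √((-0.003·111.32)² + (0.008·77.65)²) = √(0.11153 + 0.38589) = 0.705 km
M9: √((0.002·111.32)² + (0.029·77.65)²) = √(0.04957 + 5.07083) = 2.263 km
M10: √((0.007·111.32)² + (0.035·77.65)²) = √(0.60721 + 7.38617) = 2.827 km
M11: √((0.020·111.32)² + (-0.040·77.65)²) = √(4.95686 + 9.64724) = 3.822 km
M12: √((0.033·111.32)² + (0.032·77.65)²) = √(13.49504 + 6.17423) = 4.435 km
Sorted: M8 (0.705 km) < M5 (1.690 km) < M4 (1.941 km) < M9 (2.263 km) < M6 (2.567 km) < M10 (2.827 km) < …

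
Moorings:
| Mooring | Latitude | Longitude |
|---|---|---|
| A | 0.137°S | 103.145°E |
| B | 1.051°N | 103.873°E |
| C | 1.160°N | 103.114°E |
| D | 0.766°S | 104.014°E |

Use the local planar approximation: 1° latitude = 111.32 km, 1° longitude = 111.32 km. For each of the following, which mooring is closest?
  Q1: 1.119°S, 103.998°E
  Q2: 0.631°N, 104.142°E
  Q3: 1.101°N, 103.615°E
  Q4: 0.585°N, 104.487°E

Q1→D; Q2→B; Q3→B; Q4→B

Q1 at 1.119°S, 103.998°E:
  A: √((0.982·111.32)² + (-0.853·111.32)²) = √(11950.04033 + 9016.63434) = 144.799 km
  B: √((2.170·111.32)² + (-0.125·111.32)²) = √(58353.35935 + 193.62722) = 241.965 km
  C: √((2.279·111.32)² + (-0.884·111.32)²) = √(64362.81727 + 9683.91403) = 272.115 km
  D: √((0.353·111.32)² + (0.016·111.32)²) = √(1544.17247 + 3.17239) = 39.336 km
  → nearest: D (39.336 km)
Q2 at 0.631°N, 104.142°E:
  A: √((-0.768·111.32)² + (-0.997·111.32)²) = √(7309.18300 + 12317.90107) = 140.097 km
  B: √((0.420·111.32)² + (-0.269·111.32)²) = √(2185.97392 + 896.70782) = 55.522 km
  C: √((0.529·111.32)² + (-1.028·111.32)²) = √(3467.82952 + 13095.81781) = 128.700 km
  D: √((-1.397·111.32)² + (-0.128·111.32)²) = √(24184.61664 + 203.03286) = 156.165 km
  → nearest: B (55.522 km)
Q3 at 1.101°N, 103.615°E:
  A: √((-1.238·111.32)² + (-0.470·111.32)²) = √(18992.74270 + 2737.42426) = 147.412 km
  B: √((-0.050·111.32)² + (0.258·111.32)²) = √(30.98036 + 824.87057) = 29.255 km
  C: √((0.059·111.32)² + (-0.501·111.32)²) = √(43.13705 + 3110.44013) = 56.157 km
  D: √((-1.867·111.32)² + (0.399·111.32)²) = √(43195.15445 + 1972.84146) = 212.528 km
  → nearest: B (29.255 km)
Q4 at 0.585°N, 104.487°E:
  A: √((-0.722·111.32)² + (-1.342·111.32)²) = √(6459.82556 + 22317.80235) = 169.640 km
  B: √((0.466·111.32)² + (-0.614·111.32)²) = √(2691.02808 + 4671.78812) = 85.807 km
  C: √((0.575·111.32)² + (-1.373·111.32)²) = √(4097.15208 + 23360.78701) = 165.704 km
  D: √((-1.351·111.32)² + (-0.473·111.32)²) = √(22618.15070 + 2772.48163) = 159.344 km
  → nearest: B (85.807 km)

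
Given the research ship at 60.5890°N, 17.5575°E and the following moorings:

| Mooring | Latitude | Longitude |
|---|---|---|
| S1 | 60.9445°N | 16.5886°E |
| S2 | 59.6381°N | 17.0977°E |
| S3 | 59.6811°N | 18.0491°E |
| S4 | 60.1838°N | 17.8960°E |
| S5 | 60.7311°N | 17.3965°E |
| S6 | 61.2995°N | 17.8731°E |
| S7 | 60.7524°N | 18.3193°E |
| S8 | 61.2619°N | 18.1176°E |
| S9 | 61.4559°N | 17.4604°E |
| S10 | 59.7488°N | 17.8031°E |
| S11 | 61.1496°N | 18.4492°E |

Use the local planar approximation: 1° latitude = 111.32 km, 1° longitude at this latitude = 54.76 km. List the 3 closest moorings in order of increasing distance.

S5, S7, S4

Distances from 60.5890°N, 17.5575°E:
S1: 66.1904 km
S2: 108.8075 km
S3: 104.5912 km
S4: 48.7670 km
S5: 18.1095 km
S6: 80.9590 km
S7: 45.5094 km
S8: 80.9432 km
S9: 96.6497 km
S10: 94.4931 km
S11: 79.2391 km
Sorted: S5 (18.1095 km) < S7 (45.5094 km) < S4 (48.7670 km) < S1 (66.1904 km) < S11 (79.2391 km) < …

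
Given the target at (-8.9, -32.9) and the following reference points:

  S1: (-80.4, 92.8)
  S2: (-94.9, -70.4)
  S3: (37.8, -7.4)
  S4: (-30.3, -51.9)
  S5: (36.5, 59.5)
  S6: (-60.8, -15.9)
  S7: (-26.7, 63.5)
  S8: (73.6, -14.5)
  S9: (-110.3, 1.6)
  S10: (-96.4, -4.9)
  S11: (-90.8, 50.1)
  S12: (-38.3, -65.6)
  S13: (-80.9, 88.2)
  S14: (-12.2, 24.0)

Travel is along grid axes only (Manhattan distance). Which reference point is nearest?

S4

Distances from (-8.9, -32.9):
S1: 197.2
S2: 123.5
S3: 72.2
S4: 40.4
S5: 137.8
S6: 68.9
S7: 114.2
S8: 100.9
S9: 135.9
S10: 115.5
S11: 164.9
S12: 62.1
S13: 193.1
S14: 60.2
Minimum: S4 at 40.4.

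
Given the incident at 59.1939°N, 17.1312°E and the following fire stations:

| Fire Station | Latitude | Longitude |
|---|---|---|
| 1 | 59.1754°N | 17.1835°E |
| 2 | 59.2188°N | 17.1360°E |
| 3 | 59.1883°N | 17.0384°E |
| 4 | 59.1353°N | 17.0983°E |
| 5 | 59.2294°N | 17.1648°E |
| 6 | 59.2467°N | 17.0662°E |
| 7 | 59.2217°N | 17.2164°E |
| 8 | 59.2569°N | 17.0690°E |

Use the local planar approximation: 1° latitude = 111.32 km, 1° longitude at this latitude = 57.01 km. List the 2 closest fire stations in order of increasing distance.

2, 1

Distances from 59.1939°N, 17.1312°E:
1: √((-0.0185·111.32)² + (0.0523·57.01)²) = √(4.241211 + 8.890076) = 3.6237 km
2: √((0.0249·111.32)² + (0.0048·57.01)²) = √(7.683252 + 0.074883) = 2.7853 km
3: √((-0.0056·111.32)² + (-0.0928·57.01)²) = √(0.388618 + 27.989687) = 5.3271 km
4: √((-0.0586·111.32)² + (-0.0329·57.01)²) = √(42.554121 + 3.517984) = 6.7876 km
5: √((0.0355·111.32)² + (0.0336·57.01)²) = √(15.617197 + 3.669278) = 4.3916 km
6: √((0.0528·111.32)² + (-0.0650·57.01)²) = √(34.547310 + 13.731842) = 6.9483 km
7: √((0.0278·111.32)² + (0.0852·57.01)²) = √(9.577143 + 23.592897) = 5.7593 km
8: √((0.0630·111.32)² + (-0.0622·57.01)²) = √(49.184413 + 12.574272) = 7.8587 km
Sorted: 2 (2.7853 km) < 1 (3.6237 km) < 5 (4.3916 km) < 3 (5.3271 km) < …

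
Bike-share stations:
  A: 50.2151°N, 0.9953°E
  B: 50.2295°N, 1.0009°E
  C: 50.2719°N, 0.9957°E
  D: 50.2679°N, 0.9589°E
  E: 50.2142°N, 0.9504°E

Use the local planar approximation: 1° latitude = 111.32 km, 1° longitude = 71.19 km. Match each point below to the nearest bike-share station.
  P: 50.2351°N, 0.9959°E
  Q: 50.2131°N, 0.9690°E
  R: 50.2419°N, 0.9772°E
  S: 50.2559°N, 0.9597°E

P at 50.2351°N, 0.9959°E:
  A: √((-0.0200·111.32)² + (-0.0006·71.19)²) = √(4.956857 + 0.001824) = 2.2268 km
  B: √((-0.0056·111.32)² + (0.0050·71.19)²) = √(0.388618 + 0.126700) = 0.7179 km
  C: √((0.0368·111.32)² + (-0.0002·71.19)²) = √(16.781935 + 0.000203) = 4.0966 km
  D: √((0.0328·111.32)² + (-0.0370·71.19)²) = √(13.331962 + 6.938114) = 4.5022 km
  E: √((-0.0209·111.32)² + (-0.0455·71.19)²) = √(5.413012 + 10.492060) = 3.9881 km
  → nearest: B (0.7179 km)
Q at 50.2131°N, 0.9690°E:
  A: √((0.0020·111.32)² + (0.0263·71.19)²) = √(0.049569 + 3.505496) = 1.8855 km
  B: √((0.0164·111.32)² + (0.0319·71.19)²) = √(3.332991 + 5.157264) = 2.9138 km
  C: √((0.0588·111.32)² + (0.0267·71.19)²) = √(42.845089 + 3.612938) = 6.8160 km
  D: √((0.0548·111.32)² + (-0.0101·71.19)²) = √(37.214099 + 0.516988) = 6.1426 km
  E: √((0.0011·111.32)² + (-0.0186·71.19)²) = √(0.014994 + 1.753331) = 1.3298 km
  → nearest: E (1.3298 km)
R at 50.2419°N, 0.9772°E:
  A: √((-0.0268·111.32)² + (0.0181·71.19)²) = √(8.900532 + 1.660333) = 3.2497 km
  B: √((-0.0124·111.32)² + (0.0237·71.19)²) = √(1.905416 + 2.846654) = 2.1799 km
  C: √((0.0300·111.32)² + (0.0185·71.19)²) = √(11.152928 + 1.734529) = 3.5899 km
  D: √((0.0260·111.32)² + (-0.0183·71.19)²) = √(8.377088 + 1.697228) = 3.1740 km
  E: √((-0.0277·111.32)² + (-0.0268·71.19)²) = √(9.508367 + 3.640052) = 3.6261 km
  → nearest: B (2.1799 km)
S at 50.2559°N, 0.9597°E:
  A: √((-0.0408·111.32)² + (0.0356·71.19)²) = √(20.628456 + 6.423001) = 5.2011 km
  B: √((-0.0264·111.32)² + (0.0412·71.19)²) = √(8.636828 + 8.602653) = 4.1520 km
  C: √((0.0160·111.32)² + (0.0360·71.19)²) = √(3.172388 + 6.568149) = 3.1210 km
  D: √((0.0120·111.32)² + (-0.0008·71.19)²) = √(1.784469 + 0.003244) = 1.3371 km
  E: √((-0.0417·111.32)² + (-0.0093·71.19)²) = √(21.548572 + 0.438333) = 4.6890 km
  → nearest: D (1.3371 km)

P→B; Q→E; R→B; S→D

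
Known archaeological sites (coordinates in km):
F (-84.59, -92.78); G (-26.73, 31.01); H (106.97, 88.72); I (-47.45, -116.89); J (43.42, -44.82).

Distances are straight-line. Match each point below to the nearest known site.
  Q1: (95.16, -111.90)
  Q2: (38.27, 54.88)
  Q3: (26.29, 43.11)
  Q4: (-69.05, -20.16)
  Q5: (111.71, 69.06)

Q1→J; Q2→G; Q3→G; Q4→G; Q5→H

Q1 at (95.16, -111.90):
  F: 180.76 km
  G: 187.83 km
  H: 200.97 km
  I: 142.70 km
  J: 84.72 km
  → nearest: J (84.72 km)
Q2 at (38.27, 54.88):
  F: 192.09 km
  G: 69.24 km
  H: 76.58 km
  I: 191.97 km
  J: 99.83 km
  → nearest: G (69.24 km)
Q3 at (26.29, 43.11):
  F: 175.39 km
  G: 54.38 km
  H: 92.68 km
  I: 176.17 km
  J: 89.58 km
  → nearest: G (54.38 km)
Q4 at (-69.05, -20.16):
  F: 74.26 km
  G: 66.40 km
  H: 206.97 km
  I: 99.11 km
  J: 115.14 km
  → nearest: G (66.40 km)
Q5 at (111.71, 69.06):
  F: 254.41 km
  G: 143.57 km
  H: 20.22 km
  I: 244.76 km
  J: 132.79 km
  → nearest: H (20.22 km)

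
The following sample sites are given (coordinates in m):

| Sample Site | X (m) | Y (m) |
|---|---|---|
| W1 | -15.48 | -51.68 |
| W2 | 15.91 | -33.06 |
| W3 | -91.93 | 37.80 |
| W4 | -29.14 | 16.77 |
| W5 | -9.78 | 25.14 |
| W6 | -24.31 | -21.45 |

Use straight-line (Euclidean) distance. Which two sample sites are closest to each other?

Pairwise distances:
W4–W5: √((19.36)² + (8.37)²) = √(374.8096 + 70.0569) = 21.09 m
W1–W6: √((-8.83)² + (30.23)²) = √(77.9689 + 913.8529) = 31.49 m
W1–W2: √((31.39)² + (18.62)²) = √(985.3321 + 346.7044) = 36.50 m
W4–W6: √((4.83)² + (-38.22)²) = √(23.3289 + 1460.7684) = 38.52 m
W2–W6: √((-40.22)² + (11.61)²) = √(1617.6484 + 134.7921) = 41.86 m
W5–W6: √((-14.53)² + (-46.59)²) = √(211.1209 + 2170.6281) = 48.80 m
W2–W5: √((-25.69)² + (58.20)²) = √(659.9761 + 3387.2400) = 63.62 m
W3–W4: √((62.79)² + (-21.03)²) = √(3942.5841 + 442.2609) = 66.22 m
W2–W4: √((-45.05)² + (49.83)²) = √(2029.5025 + 2483.0289) = 67.18 m
W1–W4: √((-13.66)² + (68.45)²) = √(186.5956 + 4685.4025) = 69.80 m
W1–W5: √((5.70)² + (76.82)²) = √(32.4900 + 5901.3124) = 77.03 m
W3–W5: √((82.15)² + (-12.66)²) = √(6748.6225 + 160.2756) = 83.12 m
W3–W6: √((67.62)² + (-59.25)²) = √(4572.4644 + 3510.5625) = 89.91 m
W1–W3: √((-76.45)² + (89.48)²) = √(5844.6025 + 8006.6704) = 117.69 m
W2–W3: √((-107.84)² + (70.86)²) = √(11629.4656 + 5021.1396) = 129.04 m
Closest pair: W4–W5 at 21.09 m.

W4 and W5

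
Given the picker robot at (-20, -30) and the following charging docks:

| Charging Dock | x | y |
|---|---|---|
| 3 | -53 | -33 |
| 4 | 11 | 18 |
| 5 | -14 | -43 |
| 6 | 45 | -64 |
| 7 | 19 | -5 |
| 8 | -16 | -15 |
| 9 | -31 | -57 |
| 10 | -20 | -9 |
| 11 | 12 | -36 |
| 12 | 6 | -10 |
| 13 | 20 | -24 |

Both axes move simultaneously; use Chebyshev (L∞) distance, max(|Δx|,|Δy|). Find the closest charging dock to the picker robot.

Distances from (-20, -30):
3: max(|-33|, |-3|) = 33
4: max(|31|, |48|) = 48
5: max(|6|, |-13|) = 13
6: max(|65|, |-34|) = 65
7: max(|39|, |25|) = 39
8: max(|4|, |15|) = 15
9: max(|-11|, |-27|) = 27
10: max(|0|, |21|) = 21
11: max(|32|, |-6|) = 32
12: max(|26|, |20|) = 26
13: max(|40|, |6|) = 40
Minimum: 5 at 13.

5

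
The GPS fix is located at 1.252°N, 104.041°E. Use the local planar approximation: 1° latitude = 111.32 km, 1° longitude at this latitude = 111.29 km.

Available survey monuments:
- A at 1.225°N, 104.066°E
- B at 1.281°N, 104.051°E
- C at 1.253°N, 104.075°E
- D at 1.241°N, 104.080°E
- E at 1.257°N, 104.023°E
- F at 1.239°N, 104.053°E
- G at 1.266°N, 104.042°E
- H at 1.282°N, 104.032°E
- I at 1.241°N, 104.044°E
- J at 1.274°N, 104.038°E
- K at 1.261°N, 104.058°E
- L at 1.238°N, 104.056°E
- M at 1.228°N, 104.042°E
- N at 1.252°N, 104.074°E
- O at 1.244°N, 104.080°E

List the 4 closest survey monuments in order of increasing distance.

Distances from 1.252°N, 104.041°E:
A: √((-0.027·111.32)² + (0.025·111.29)²) = √(9.03387 + 7.74092) = 4.096 km
B: √((0.029·111.32)² + (0.010·111.29)²) = √(10.42179 + 1.23855) = 3.415 km
C: √((0.001·111.32)² + (0.034·111.29)²) = √(0.01239 + 14.31760) = 3.785 km
D: √((-0.011·111.32)² + (0.039·111.29)²) = √(1.49945 + 18.83829) = 4.510 km
E: √((0.005·111.32)² + (-0.018·111.29)²) = √(0.30980 + 4.01289) = 2.079 km
F: √((-0.013·111.32)² + (0.012·111.29)²) = √(2.09427 + 1.78351) = 1.969 km
G: √((0.014·111.32)² + (0.001·111.29)²) = √(2.42886 + 0.01239) = 1.562 km
H: √((0.030·111.32)² + (-0.009·111.29)²) = √(11.15293 + 1.00322) = 3.487 km
I: √((-0.011·111.32)² + (0.003·111.29)²) = √(1.49945 + 0.11147) = 1.269 km
J: √((0.022·111.32)² + (-0.003·111.29)²) = √(5.99780 + 0.11147) = 2.472 km
K: √((0.009·111.32)² + (0.017·111.29)²) = √(1.00376 + 3.57940) = 2.141 km
L: √((-0.014·111.32)² + (0.015·111.29)²) = √(2.42886 + 2.78673) = 2.284 km
M: √((-0.024·111.32)² + (0.001·111.29)²) = √(7.13787 + 0.01239) = 2.674 km
N: √((0.000·111.32)² + (0.033·111.29)²) = √(0.00000 + 13.48777) = 3.673 km
O: √((-0.008·111.32)² + (0.039·111.29)²) = √(0.79310 + 18.83829) = 4.431 km
Sorted: I (1.269 km) < G (1.562 km) < F (1.969 km) < E (2.079 km) < K (2.141 km) < L (2.284 km) < …

I, G, F, E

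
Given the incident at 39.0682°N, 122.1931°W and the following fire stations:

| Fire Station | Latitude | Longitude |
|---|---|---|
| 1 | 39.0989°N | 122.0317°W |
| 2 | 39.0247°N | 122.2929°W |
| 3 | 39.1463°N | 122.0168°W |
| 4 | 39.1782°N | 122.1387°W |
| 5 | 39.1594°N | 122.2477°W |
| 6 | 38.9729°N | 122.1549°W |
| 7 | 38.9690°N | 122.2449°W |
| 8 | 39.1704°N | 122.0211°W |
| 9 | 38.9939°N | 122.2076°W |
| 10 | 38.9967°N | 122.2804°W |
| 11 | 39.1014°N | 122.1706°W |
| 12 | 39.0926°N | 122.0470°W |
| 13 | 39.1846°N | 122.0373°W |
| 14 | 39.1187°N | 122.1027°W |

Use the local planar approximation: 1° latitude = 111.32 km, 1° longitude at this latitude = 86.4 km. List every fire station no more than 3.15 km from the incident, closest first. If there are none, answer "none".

Distances from 39.0682°N, 122.1931°W:
1: √((0.0307·111.32)² + (0.1614·86.4)²) = √(11.679470 + 194.461909) = 14.3576 km
2: √((-0.0435·111.32)² + (-0.0998·86.4)²) = √(23.449031 + 74.351300) = 9.8894 km
3: √((0.0781·111.32)² + (0.1763·86.4)²) = √(75.587236 + 232.023573) = 17.5388 km
4: √((0.1100·111.32)² + (0.0544·86.4)²) = √(149.944923 + 22.091504) = 13.1163 km
5: √((0.0912·111.32)² + (-0.0546·86.4)²) = √(103.070901 + 22.254240) = 11.1949 km
6: √((-0.0953·111.32)² + (0.0382·86.4)²) = √(112.546553 + 10.893168) = 11.1103 km
7: √((-0.0992·111.32)² + (-0.0518·86.4)²) = √(121.946612 + 20.030279) = 11.9154 km
8: √((0.1022·111.32)² + (0.1720·86.4)²) = √(129.433945 + 220.843377) = 18.7157 km
9: √((-0.0743·111.32)² + (-0.0145·86.4)²) = √(68.410698 + 1.569508) = 8.3654 km
10: √((-0.0715·111.32)² + (-0.0873·86.4)²) = √(63.351730 + 56.892625) = 10.9656 km
11: √((0.0332·111.32)² + (0.0225·86.4)²) = √(13.659115 + 3.779136) = 4.1759 km
12: √((0.0244·111.32)² + (0.1461·86.4)²) = √(7.377786 + 159.341139) = 12.9120 km
13: √((0.1164·111.32)² + (0.1558·86.4)²) = √(167.900642 + 181.201752) = 18.6843 km
14: √((0.0505·111.32)² + (0.0904·86.4)²) = √(31.603061 + 61.004848) = 9.6233 km
Threshold 3.15 km: none within range.

none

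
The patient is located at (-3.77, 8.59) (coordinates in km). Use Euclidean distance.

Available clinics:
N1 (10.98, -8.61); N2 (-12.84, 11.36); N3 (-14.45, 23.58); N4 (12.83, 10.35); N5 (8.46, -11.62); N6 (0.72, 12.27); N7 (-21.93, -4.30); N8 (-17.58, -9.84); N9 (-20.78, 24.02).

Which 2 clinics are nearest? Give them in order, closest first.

N6, N2

Distances from (-3.77, 8.59):
N1: √((14.75)² + (-17.20)²) = √(217.5625 + 295.8400) = 22.66 km
N2: √((-9.07)² + (2.77)²) = √(82.2649 + 7.6729) = 9.48 km
N3: √((-10.68)² + (14.99)²) = √(114.0624 + 224.7001) = 18.41 km
N4: √((16.60)² + (1.76)²) = √(275.5600 + 3.0976) = 16.69 km
N5: √((12.23)² + (-20.21)²) = √(149.5729 + 408.4441) = 23.62 km
N6: √((4.49)² + (3.68)²) = √(20.1601 + 13.5424) = 5.81 km
N7: √((-18.16)² + (-12.89)²) = √(329.7856 + 166.1521) = 22.27 km
N8: √((-13.81)² + (-18.43)²) = √(190.7161 + 339.6649) = 23.03 km
N9: √((-17.01)² + (15.43)²) = √(289.3401 + 238.0849) = 22.97 km
Sorted: N6 (5.81 km) < N2 (9.48 km) < N4 (16.69 km) < N3 (18.41 km) < …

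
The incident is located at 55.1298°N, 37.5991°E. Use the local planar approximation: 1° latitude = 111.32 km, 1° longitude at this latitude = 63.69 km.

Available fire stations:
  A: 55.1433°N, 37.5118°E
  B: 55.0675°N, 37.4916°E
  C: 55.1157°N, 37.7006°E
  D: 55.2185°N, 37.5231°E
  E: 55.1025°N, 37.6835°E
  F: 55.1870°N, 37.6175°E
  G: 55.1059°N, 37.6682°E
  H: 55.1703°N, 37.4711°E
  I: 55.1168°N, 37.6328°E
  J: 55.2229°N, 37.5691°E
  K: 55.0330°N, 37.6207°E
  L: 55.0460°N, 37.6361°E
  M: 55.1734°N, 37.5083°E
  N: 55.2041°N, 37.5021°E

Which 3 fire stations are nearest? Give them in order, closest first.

Distances from 55.1298°N, 37.5991°E:
A: 5.7597 km
B: 9.7455 km
C: 6.6524 km
D: 10.9967 km
E: 6.1750 km
F: 6.4744 km
G: 5.1427 km
H: 9.3159 km
I: 2.5886 km
J: 10.5385 km
K: 10.8632 km
L: 9.6217 km
M: 7.5499 km
N: 10.3236 km
Sorted: I (2.5886 km) < G (5.1427 km) < A (5.7597 km) < E (6.1750 km) < F (6.4744 km) < …

I, G, A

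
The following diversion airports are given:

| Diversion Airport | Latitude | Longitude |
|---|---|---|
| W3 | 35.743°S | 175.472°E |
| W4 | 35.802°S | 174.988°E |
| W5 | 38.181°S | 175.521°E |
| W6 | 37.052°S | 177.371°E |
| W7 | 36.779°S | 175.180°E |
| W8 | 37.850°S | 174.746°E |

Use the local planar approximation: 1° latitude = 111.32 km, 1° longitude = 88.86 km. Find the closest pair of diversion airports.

W3 and W4

Pairwise distances:
W3–W4: 43.507 km
W3–W5: 271.433 km
W3–W6: 222.954 km
W3–W7: 118.210 km
W3–W8: 243.261 km
W4–W5: 269.032 km
W4–W6: 253.382 km
W4–W7: 110.090 km
W4–W8: 228.995 km
W5–W6: 206.930 km
W5–W7: 158.985 km
W5–W8: 78.104 km
W6–W7: 197.050 km
W6–W8: 249.601 km
W7–W8: 125.306 km
Closest pair: W3–W4 at 43.507 km.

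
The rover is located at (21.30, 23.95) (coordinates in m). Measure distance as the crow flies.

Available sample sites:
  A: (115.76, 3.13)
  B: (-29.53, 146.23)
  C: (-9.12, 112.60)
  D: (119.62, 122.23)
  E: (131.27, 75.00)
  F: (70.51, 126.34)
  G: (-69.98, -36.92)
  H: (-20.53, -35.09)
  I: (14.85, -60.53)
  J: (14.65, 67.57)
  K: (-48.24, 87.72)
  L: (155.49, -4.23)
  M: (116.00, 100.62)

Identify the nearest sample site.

Distances from (21.30, 23.95):
A: √((94.46)² + (-20.82)²) = √(8922.6916 + 433.4724) = 96.73 m
B: √((-50.83)² + (122.28)²) = √(2583.6889 + 14952.3984) = 132.42 m
C: √((-30.42)² + (88.65)²) = √(925.3764 + 7858.8225) = 93.72 m
D: √((98.32)² + (98.28)²) = √(9666.8224 + 9658.9584) = 139.02 m
E: √((109.97)² + (51.05)²) = √(12093.4009 + 2606.1025) = 121.24 m
F: √((49.21)² + (102.39)²) = √(2421.6241 + 10483.7121) = 113.60 m
G: √((-91.28)² + (-60.87)²) = √(8332.0384 + 3705.1569) = 109.71 m
H: √((-41.83)² + (-59.04)²) = √(1749.7489 + 3485.7216) = 72.36 m
I: √((-6.45)² + (-84.48)²) = √(41.6025 + 7136.8704) = 84.73 m
J: √((-6.65)² + (43.62)²) = √(44.2225 + 1902.7044) = 44.12 m
K: √((-69.54)² + (63.77)²) = √(4835.8116 + 4066.6129) = 94.35 m
L: √((134.19)² + (-28.18)²) = √(18006.9561 + 794.1124) = 137.12 m
M: √((94.70)² + (76.67)²) = √(8968.0900 + 5878.2889) = 121.85 m
Minimum: J at 44.12 m.

J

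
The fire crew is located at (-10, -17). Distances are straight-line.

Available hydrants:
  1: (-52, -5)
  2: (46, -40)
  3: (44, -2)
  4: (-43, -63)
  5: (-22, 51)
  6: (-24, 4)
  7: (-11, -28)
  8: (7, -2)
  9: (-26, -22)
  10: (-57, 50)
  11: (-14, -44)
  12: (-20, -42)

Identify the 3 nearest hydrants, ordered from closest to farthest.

7, 9, 8

Distances from (-10, -17):
1: √((-42)² + (12)²) = √(1764.000 + 144.000) = 43.7
2: √((56)² + (-23)²) = √(3136.000 + 529.000) = 60.5
3: √((54)² + (15)²) = √(2916.000 + 225.000) = 56.0
4: √((-33)² + (-46)²) = √(1089.000 + 2116.000) = 56.6
5: √((-12)² + (68)²) = √(144.000 + 4624.000) = 69.1
6: √((-14)² + (21)²) = √(196.000 + 441.000) = 25.2
7: √((-1)² + (-11)²) = √(1.000 + 121.000) = 11.0
8: √((17)² + (15)²) = √(289.000 + 225.000) = 22.7
9: √((-16)² + (-5)²) = √(256.000 + 25.000) = 16.8
10: √((-47)² + (67)²) = √(2209.000 + 4489.000) = 81.8
11: √((-4)² + (-27)²) = √(16.000 + 729.000) = 27.3
12: √((-10)² + (-25)²) = √(100.000 + 625.000) = 26.9
Sorted: 7 (11.0) < 9 (16.8) < 8 (22.7) < 6 (25.2) < 12 (26.9) < …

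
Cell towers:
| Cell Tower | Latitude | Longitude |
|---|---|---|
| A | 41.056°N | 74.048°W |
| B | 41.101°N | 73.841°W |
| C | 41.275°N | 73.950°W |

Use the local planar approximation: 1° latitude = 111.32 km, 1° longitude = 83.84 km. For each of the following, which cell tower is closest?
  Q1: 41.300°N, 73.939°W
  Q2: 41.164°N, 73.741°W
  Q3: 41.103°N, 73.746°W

Q1 at 41.300°N, 73.939°W:
  A: √((-0.244·111.32)² + (-0.109·83.84)²) = √(737.77859 + 83.51328) = 28.658 km
  B: √((-0.199·111.32)² + (0.098·83.84)²) = √(490.74123 + 67.50791) = 23.627 km
  C: √((-0.025·111.32)² + (-0.011·83.84)²) = √(7.74509 + 0.85053) = 2.932 km
  → nearest: C (2.932 km)
Q2 at 41.164°N, 73.741°W:
  A: √((-0.108·111.32)² + (-0.307·83.84)²) = √(144.54195 + 662.48994) = 28.408 km
  B: √((-0.063·111.32)² + (-0.100·83.84)²) = √(49.18441 + 70.29146) = 10.931 km
  C: √((0.111·111.32)² + (-0.209·83.84)²) = √(152.68359 + 307.04011) = 21.441 km
  → nearest: B (10.931 km)
Q3 at 41.103°N, 73.746°W:
  A: √((-0.047·111.32)² + (-0.302·83.84)²) = √(27.37424 + 641.08620) = 25.855 km
  B: √((-0.002·111.32)² + (-0.095·83.84)²) = √(0.04957 + 63.43804) = 7.968 km
  C: √((0.172·111.32)² + (-0.204·83.84)²) = √(366.60914 + 292.52492) = 25.674 km
  → nearest: B (7.968 km)

Q1→C; Q2→B; Q3→B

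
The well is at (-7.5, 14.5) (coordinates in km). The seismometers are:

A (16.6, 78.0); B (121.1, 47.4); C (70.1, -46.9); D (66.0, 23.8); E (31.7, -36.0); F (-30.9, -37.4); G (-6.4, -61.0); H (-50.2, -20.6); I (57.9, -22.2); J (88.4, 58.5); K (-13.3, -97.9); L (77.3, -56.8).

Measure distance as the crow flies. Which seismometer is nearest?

Distances from (-7.5, 14.5):
A: √((24.1)² + (63.5)²) = √(580.810 + 4032.250) = 67.9 km
B: √((128.6)² + (32.9)²) = √(16537.960 + 1082.410) = 132.7 km
C: √((77.6)² + (-61.4)²) = √(6021.760 + 3769.960) = 99.0 km
D: √((73.5)² + (9.3)²) = √(5402.250 + 86.490) = 74.1 km
E: √((39.2)² + (-50.5)²) = √(1536.640 + 2550.250) = 63.9 km
F: √((-23.4)² + (-51.9)²) = √(547.560 + 2693.610) = 56.9 km
G: √((1.1)² + (-75.5)²) = √(1.210 + 5700.250) = 75.5 km
H: √((-42.7)² + (-35.1)²) = √(1823.290 + 1232.010) = 55.3 km
I: √((65.4)² + (-36.7)²) = √(4277.160 + 1346.890) = 75.0 km
J: √((95.9)² + (44.0)²) = √(9196.810 + 1936.000) = 105.5 km
K: √((-5.8)² + (-112.4)²) = √(33.640 + 12633.760) = 112.5 km
L: √((84.8)² + (-71.3)²) = √(7191.040 + 5083.690) = 110.8 km
Minimum: H at 55.3 km.

H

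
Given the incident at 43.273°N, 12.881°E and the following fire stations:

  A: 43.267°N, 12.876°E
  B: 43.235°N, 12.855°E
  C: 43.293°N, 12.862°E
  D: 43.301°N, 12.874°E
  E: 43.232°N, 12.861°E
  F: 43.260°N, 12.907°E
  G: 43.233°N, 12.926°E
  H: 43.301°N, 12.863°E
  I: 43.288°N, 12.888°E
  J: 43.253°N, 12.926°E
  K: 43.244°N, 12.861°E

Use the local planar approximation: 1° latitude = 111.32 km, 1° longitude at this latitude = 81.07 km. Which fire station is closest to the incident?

Distances from 43.273°N, 12.881°E:
A: 0.781 km
B: 4.726 km
C: 2.707 km
D: 3.168 km
E: 4.844 km
F: 2.557 km
G: 5.756 km
H: 3.442 km
I: 1.764 km
J: 4.274 km
K: 3.613 km
Minimum: A at 0.781 km.

A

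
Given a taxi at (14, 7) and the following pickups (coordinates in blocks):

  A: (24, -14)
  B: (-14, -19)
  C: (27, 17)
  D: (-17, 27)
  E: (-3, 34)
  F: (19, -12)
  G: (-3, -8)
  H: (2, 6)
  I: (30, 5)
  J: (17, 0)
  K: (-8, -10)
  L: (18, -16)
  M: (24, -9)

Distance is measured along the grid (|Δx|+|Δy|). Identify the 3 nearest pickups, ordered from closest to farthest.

J, H, I

Distances from (14, 7):
A: |10| + |-21| = 10 + 21 = 31 blocks
B: |-28| + |-26| = 28 + 26 = 54 blocks
C: |13| + |10| = 13 + 10 = 23 blocks
D: |-31| + |20| = 31 + 20 = 51 blocks
E: |-17| + |27| = 17 + 27 = 44 blocks
F: |5| + |-19| = 5 + 19 = 24 blocks
G: |-17| + |-15| = 17 + 15 = 32 blocks
H: |-12| + |-1| = 12 + 1 = 13 blocks
I: |16| + |-2| = 16 + 2 = 18 blocks
J: |3| + |-7| = 3 + 7 = 10 blocks
K: |-22| + |-17| = 22 + 17 = 39 blocks
L: |4| + |-23| = 4 + 23 = 27 blocks
M: |10| + |-16| = 10 + 16 = 26 blocks
Sorted: J (10 blocks) < H (13 blocks) < I (18 blocks) < C (23 blocks) < F (24 blocks) < …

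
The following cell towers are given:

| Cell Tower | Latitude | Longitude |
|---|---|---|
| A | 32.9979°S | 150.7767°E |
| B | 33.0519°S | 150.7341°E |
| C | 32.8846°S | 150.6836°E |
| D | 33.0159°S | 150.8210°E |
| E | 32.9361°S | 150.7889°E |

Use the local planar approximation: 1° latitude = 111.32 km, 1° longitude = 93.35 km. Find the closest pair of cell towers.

Pairwise distances:
A–B: 7.2076 km
A–C: 15.3169 km
A–D: 4.5953 km
A–E: 6.9732 km
B–C: 19.2112 km
B–D: 9.0480 km
B–E: 13.8688 km
C–D: 19.4461 km
C–E: 11.3794 km
D–E: 9.3751 km
Closest pair: A–D at 4.5953 km.

A and D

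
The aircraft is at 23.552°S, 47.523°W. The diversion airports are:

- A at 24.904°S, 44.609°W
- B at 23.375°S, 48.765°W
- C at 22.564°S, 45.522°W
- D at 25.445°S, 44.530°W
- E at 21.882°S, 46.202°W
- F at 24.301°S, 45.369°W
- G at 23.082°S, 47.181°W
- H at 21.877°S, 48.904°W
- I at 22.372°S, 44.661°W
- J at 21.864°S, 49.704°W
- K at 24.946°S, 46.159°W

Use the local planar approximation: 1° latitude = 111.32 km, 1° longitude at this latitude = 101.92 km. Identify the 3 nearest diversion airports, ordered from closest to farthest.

Distances from 23.552°S, 47.523°W:
A: √((-1.352·111.32)² + (2.914·101.92)²) = √(22651.64666 + 88205.95875) = 332.953 km
B: √((0.177·111.32)² + (-1.242·101.92)²) = √(388.23343 + 16023.67108) = 128.109 km
C: √((0.988·111.32)² + (2.001·101.92)²) = √(12096.51545 + 41592.30673) = 231.708 km
D: √((-1.893·111.32)² + (2.993·101.92)²) = √(44406.61029 + 93053.40377) = 370.756 km
E: √((1.670·111.32)² + (1.321·101.92)²) = √(34560.44594 + 18126.93866) = 229.537 km
F: √((-0.749·111.32)² + (2.154·101.92)²) = √(6952.00428 + 48195.91479) = 234.836 km
G: √((0.470·111.32)² + (0.342·101.92)²) = √(2737.42426 + 1214.98535) = 62.868 km
H: √((1.675·111.32)² + (-1.381·101.92)²) = √(34767.70452 + 19810.99038) = 233.621 km
I: √((1.180·111.32)² + (2.862·101.92)²) = √(17254.81908 + 85085.99636) = 319.908 km
J: √((1.688·111.32)² + (-2.181·101.92)²) = √(35309.47659 + 49411.74155) = 291.069 km
K: √((-1.394·111.32)² + (1.364·101.92)²) = √(24080.85723 + 19326.24900) = 208.344 km
Sorted: G (62.868 km) < B (128.109 km) < K (208.344 km) < E (229.537 km) < C (231.708 km) < …

G, B, K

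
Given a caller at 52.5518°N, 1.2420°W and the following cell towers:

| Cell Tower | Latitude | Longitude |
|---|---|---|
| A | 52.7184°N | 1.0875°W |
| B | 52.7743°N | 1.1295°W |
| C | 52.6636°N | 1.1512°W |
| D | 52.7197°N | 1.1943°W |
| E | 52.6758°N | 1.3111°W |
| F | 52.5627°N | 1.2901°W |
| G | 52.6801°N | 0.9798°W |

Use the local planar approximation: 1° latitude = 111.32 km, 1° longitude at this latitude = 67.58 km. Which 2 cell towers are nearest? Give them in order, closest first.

Distances from 52.5518°N, 1.2420°W:
A: √((0.1666·111.32)² + (0.1545·67.58)²) = √(343.950852 + 109.016778) = 21.2830 km
B: √((0.2225·111.32)² + (0.1125·67.58)²) = √(613.488500 + 57.801808) = 25.9093 km
C: √((0.1118·111.32)² + (0.0908·67.58)²) = √(154.892362 + 37.653736) = 13.8761 km
D: √((0.1679·111.32)² + (0.0477·67.58)²) = √(349.339575 + 10.391378) = 18.9666 km
E: √((0.1240·111.32)² + (-0.0691·67.58)²) = √(190.541582 + 21.806827) = 14.5722 km
F: √((0.0109·111.32)² + (-0.0481·67.58)²) = √(1.472310 + 10.566387) = 3.4697 km
G: √((0.1283·111.32)² + (0.2622·67.58)²) = √(203.985693 + 313.979830) = 22.7589 km
Sorted: F (3.4697 km) < C (13.8761 km) < E (14.5722 km) < D (18.9666 km) < …

F, C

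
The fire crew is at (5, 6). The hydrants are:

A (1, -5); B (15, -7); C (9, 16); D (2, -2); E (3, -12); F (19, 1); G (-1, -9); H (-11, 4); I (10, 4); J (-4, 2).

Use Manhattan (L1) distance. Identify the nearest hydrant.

I

Distances from (5, 6):
A: 15
B: 23
C: 14
D: 11
E: 20
F: 19
G: 21
H: 18
I: 7
J: 13
Minimum: I at 7.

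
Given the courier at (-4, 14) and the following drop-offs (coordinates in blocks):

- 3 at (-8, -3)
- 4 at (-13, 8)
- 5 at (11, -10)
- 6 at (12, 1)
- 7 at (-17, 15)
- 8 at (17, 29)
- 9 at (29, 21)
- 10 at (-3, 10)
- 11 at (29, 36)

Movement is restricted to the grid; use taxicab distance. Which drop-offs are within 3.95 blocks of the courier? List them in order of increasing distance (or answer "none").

none

Distances from (-4, 14):
3: |-4| + |-17| = 4 + 17 = 21 blocks
4: |-9| + |-6| = 9 + 6 = 15 blocks
5: |15| + |-24| = 15 + 24 = 39 blocks
6: |16| + |-13| = 16 + 13 = 29 blocks
7: |-13| + |1| = 13 + 1 = 14 blocks
8: |21| + |15| = 21 + 15 = 36 blocks
9: |33| + |7| = 33 + 7 = 40 blocks
10: |1| + |-4| = 1 + 4 = 5 blocks
11: |33| + |22| = 33 + 22 = 55 blocks
Threshold 3.95 blocks: none within range.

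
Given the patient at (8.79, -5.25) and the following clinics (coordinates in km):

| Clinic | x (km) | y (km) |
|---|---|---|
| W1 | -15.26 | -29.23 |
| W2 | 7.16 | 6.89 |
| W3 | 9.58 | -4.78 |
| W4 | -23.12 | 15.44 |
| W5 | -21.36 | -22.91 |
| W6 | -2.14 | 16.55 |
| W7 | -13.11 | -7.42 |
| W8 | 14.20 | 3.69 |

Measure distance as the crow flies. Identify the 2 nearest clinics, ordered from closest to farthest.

W3, W8

Distances from (8.79, -5.25):
W1: √((-24.05)² + (-23.98)²) = √(578.4025 + 575.0404) = 33.96 km
W2: √((-1.63)² + (12.14)²) = √(2.6569 + 147.3796) = 12.25 km
W3: √((0.79)² + (0.47)²) = √(0.6241 + 0.2209) = 0.92 km
W4: √((-31.91)² + (20.69)²) = √(1018.2481 + 428.0761) = 38.03 km
W5: √((-30.15)² + (-17.66)²) = √(909.0225 + 311.8756) = 34.94 km
W6: √((-10.93)² + (21.80)²) = √(119.4649 + 475.2400) = 24.39 km
W7: √((-21.90)² + (-2.17)²) = √(479.6100 + 4.7089) = 22.01 km
W8: √((5.41)² + (8.94)²) = √(29.2681 + 79.9236) = 10.45 km
Sorted: W3 (0.92 km) < W8 (10.45 km) < W2 (12.25 km) < W7 (22.01 km) < …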